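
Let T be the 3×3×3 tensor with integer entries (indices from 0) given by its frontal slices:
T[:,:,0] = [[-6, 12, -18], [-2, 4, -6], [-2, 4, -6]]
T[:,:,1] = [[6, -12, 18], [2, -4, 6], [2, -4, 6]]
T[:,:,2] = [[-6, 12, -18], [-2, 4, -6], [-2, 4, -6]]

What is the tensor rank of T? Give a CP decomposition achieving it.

rank(T) = 1

Lower bound: T ≠ 0 (e.g. T[0,0,0] = -6), so rank(T) ≥ 1.
Upper bound: if T = a ∘ b ∘ c then every fibre of T is a multiple of the corresponding factor, so read the factors off the fibres through the nonzero entry T[0,0,0] = -6.
The mode-1 fibre T[:,0,0] = [-6, -2, -2] gives a = [3, 1, 1] (primitive direction); the mode-2 fibre T[0,:,0] = [-6, 12, -18] gives b = [1, -2, 3]; then c[k] = T[0,0,k] / (a[0]·b[0]) = [-6, 6, -6] / 3 = [-2, 2, -2].
Expanding [3, 1, 1] ∘ [1, -2, 3] ∘ [-2, 2, -2] reproduces all 27 entries of T, so T = [3, 1, 1] ∘ [1, -2, 3] ∘ [-2, 2, -2] and rank(T) ≤ 1.
These bounds meet, so rank(T) = 1.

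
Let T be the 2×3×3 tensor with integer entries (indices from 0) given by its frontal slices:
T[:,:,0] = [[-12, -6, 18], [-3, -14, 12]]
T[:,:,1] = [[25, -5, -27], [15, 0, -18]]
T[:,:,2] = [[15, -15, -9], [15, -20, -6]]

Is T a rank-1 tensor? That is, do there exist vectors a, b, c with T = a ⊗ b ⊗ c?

The mode-1 unfolding of T (rows indexed by i, columns by (j,k) = (0,0), (0,1), (0,2), (1,0), (1,1), (1,2), (2,0), (2,1), (2,2)) is [[-12, 25, 15, -6, -5, -15, 18, -27, -9], [-3, 15, 15, -14, 0, -20, 12, -18, -6]].
There the 2×2 minor on rows i ∈ {0, 1}, columns (j,k) ∈ {(0,0), (0,1)} is det [[-12, 25], [-3, 15]] = -105 ≠ 0, so this unfolding has rank ≥ 2; CP rank is at least every unfolding rank, so rank(T) ≥ 2.
In particular rank(T) ≥ 2 > 1, so T is not rank-1.

No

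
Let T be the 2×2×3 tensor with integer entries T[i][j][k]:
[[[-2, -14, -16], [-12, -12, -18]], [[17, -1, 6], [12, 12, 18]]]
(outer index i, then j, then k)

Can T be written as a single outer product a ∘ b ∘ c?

No

The mode-3 unfolding of T (rows indexed by k, columns by (i,j) = (0,0), (0,1), (1,0), (1,1)) is [[-2, -12, 17, 12], [-14, -12, -1, 12], [-16, -18, 6, 18]].
There the 2×2 minor on rows k ∈ {0, 1}, columns (i,j) ∈ {(0,0), (0,1)} is det [[-2, -12], [-14, -12]] = -144 ≠ 0, so this unfolding has rank ≥ 2; CP rank is at least every unfolding rank, so rank(T) ≥ 2.
In particular rank(T) ≥ 2 > 1, so T is not rank-1.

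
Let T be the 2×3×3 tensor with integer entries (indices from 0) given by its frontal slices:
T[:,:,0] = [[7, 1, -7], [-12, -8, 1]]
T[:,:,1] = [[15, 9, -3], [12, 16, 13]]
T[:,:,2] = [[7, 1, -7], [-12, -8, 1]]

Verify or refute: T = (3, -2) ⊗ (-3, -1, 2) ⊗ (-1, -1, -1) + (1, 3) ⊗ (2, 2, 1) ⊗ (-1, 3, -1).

Yes

Reconstruct entrywise from the claimed factors. For example, T[0,0,1] = 15 and Σₗ aₗ[0]bₗ[0]cₗ[1] = (3)·(-3)·(-1) + (1)·(2)·(3) = 15; checking all 18 entries, every one matches. The claim holds.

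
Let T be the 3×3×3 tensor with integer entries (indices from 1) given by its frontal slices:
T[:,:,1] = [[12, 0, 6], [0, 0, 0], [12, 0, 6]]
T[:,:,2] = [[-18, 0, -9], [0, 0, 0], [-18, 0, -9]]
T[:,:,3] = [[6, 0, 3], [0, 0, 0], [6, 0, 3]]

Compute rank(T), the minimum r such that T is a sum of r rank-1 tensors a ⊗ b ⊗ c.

Lower bound: T ≠ 0 (e.g. T[1,1,1] = 12), so rank(T) ≥ 1.
Upper bound: if T = a ⊗ b ⊗ c then every fibre of T is a multiple of the corresponding factor, so read the factors off the fibres through the nonzero entry T[1,1,1] = 12.
The mode-1 fibre T[:,1,1] = [12, 0, 12] gives a = (1, 0, 1) (primitive direction); the mode-2 fibre T[1,:,1] = [12, 0, 6] gives b = (2, 0, 1); then c[k] = T[1,1,k] / (a[1]·b[1]) = [12, -18, 6] / 2 = (6, -9, 3).
Expanding (1, 0, 1) ⊗ (2, 0, 1) ⊗ (6, -9, 3) reproduces all 27 entries of T, so T = (1, 0, 1) ⊗ (2, 0, 1) ⊗ (6, -9, 3) and rank(T) ≤ 1.
These bounds meet, so rank(T) = 1.

1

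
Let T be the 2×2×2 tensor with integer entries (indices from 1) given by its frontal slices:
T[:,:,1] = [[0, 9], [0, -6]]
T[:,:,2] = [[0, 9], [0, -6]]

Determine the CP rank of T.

1

Lower bound: T ≠ 0 (e.g. T[1,2,1] = 9), so rank(T) ≥ 1.
Upper bound: if T = a ⊗ b ⊗ c then every fibre of T is a multiple of the corresponding factor, so read the factors off the fibres through the nonzero entry T[1,2,1] = 9.
The mode-1 fibre T[:,2,1] = [9, -6] gives a = [3, -2] (primitive direction); the mode-2 fibre T[1,:,1] = [0, 9] gives b = [0, 1]; then c[k] = T[1,2,k] / (a[1]·b[2]) = [9, 9] / 3 = [3, 3].
Expanding [3, -2] ⊗ [0, 1] ⊗ [3, 3] reproduces all 8 entries of T, so T = [3, -2] ⊗ [0, 1] ⊗ [3, 3] and rank(T) ≤ 1.
These bounds meet, so rank(T) = 1.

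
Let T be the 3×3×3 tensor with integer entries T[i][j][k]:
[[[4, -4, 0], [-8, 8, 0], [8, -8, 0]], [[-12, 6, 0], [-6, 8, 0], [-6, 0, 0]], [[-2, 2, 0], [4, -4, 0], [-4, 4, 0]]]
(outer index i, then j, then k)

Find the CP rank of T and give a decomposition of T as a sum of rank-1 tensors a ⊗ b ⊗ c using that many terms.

rank(T) = 2

Lower bound: the mode-1 unfolding of T (rows indexed by i, columns by (j,k) = (0,0), (0,1), (0,2), (1,0), (1,1), (1,2), (2,0), (2,1), (2,2)) is [[4, -4, 0, -8, 8, 0, 8, -8, 0], [-12, 6, 0, -6, 8, 0, -6, 0, 0], [-2, 2, 0, 4, -4, 0, -4, 4, 0]].
There the 2×2 minor on rows i ∈ {0, 1}, columns (j,k) ∈ {(0,0), (0,1)} is det [[4, -4], [-12, 6]] = -24 ≠ 0, so this unfolding has rank ≥ 2; CP rank is at least every unfolding rank, so rank(T) ≥ 2. (Unfolding ranks only ever bound the CP rank from below — rank(T) can be strictly larger than all of them — so the matching upper bound has to come from an explicit 2-term decomposition.)
Upper bound — finding two terms. Write S_k = T[:,:,k] for the frontal slices: S₀ = [[4, -8, 8], [-12, -6, -6], [-2, 4, -4]], S₁ = [[-4, 8, -8], [6, 8, 0], [2, -4, 4]], S₂ = [[0, 0, 0], [0, 0, 0], [0, 0, 0]].
If T = a₁ ⊗ b₁ ⊗ c₁ + a₂ ⊗ b₂ ⊗ c₂ then each S_k = c₁[k]·a₁b₁ᵀ + c₂[k]·a₂b₂ᵀ. S₀ and S₁ are linearly independent, so a₁b₁ᵀ and a₂b₂ᵀ must span the same plane of matrices: they are the rank-1 matrices of the form x·S₀ + y·S₁.
The 2×2 minor of x·S₀ + y·S₁ on rows {0,1}, columns {0,1} is −120·x² + 200·xy − 80·y² = (-40)·(3·x − 2·y)(x − y), vanishing at (x:y) = (2:3) and (1:1).
M₁ = 2·S₀ + 3·S₁ = [[-4, 8, -8], [-6, 12, -12], [2, -4, 4]] = (-2)·[2, 3, -1][1, -2, 2]ᵀ and M₂ = S₀ + S₁ = [[0, 0, 0], [-6, 2, -6], [0, 0, 0]] = (-2)·[0, 1, 0][3, -1, 3]ᵀ, so take a₁ = [2, 3, -1], b₁ = [1, -2, 2], a₂ = [0, 1, 0], b₂ = [3, -1, 3].
Each slice is an integer combination of E₁ = a₁b₁ᵀ and E₂ = a₂b₂ᵀ: S₀ = 2·E₁ − 6·E₂, S₁ = −2·E₁ + 4·E₂, S₂ = 0; reading off coefficients, c₁ = [2, -2, 0] and c₂ = [-6, 4, 0].
Hence T = [2, 3, -1] ⊗ [1, -2, 2] ⊗ [2, -2, 0] + [0, 1, 0] ⊗ [3, -1, 3] ⊗ [-6, 4, 0], so rank(T) ≤ 2.
These bounds meet, so rank(T) = 2.
Check entry T[0,2,2] = 0: (2)·(2)·(0) + (0)·(3)·(0) = 0.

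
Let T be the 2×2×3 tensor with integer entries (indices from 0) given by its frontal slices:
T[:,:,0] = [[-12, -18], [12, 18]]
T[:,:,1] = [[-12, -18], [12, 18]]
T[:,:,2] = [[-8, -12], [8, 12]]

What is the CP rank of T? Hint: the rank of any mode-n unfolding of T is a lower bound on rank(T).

Lower bound: T ≠ 0 (e.g. T[0,0,0] = -12), so rank(T) ≥ 1.
Upper bound: the mode-1 fibre T[:,0,0] = [-12, 12] gives a = [1, -1] (primitive direction); the mode-2 fibre T[0,:,0] = [-12, -18] gives b = [2, 3]; then c[k] = T[0,0,k] / (a[0]·b[0]) = [-12, -12, -8] / 2 = [-6, -6, -4].
Expanding [1, -1] ⊗ [2, 3] ⊗ [-6, -6, -4] reproduces all 12 entries of T, so T = [1, -1] ⊗ [2, 3] ⊗ [-6, -6, -4] and rank(T) ≤ 1.
These bounds meet, so rank(T) = 1.

1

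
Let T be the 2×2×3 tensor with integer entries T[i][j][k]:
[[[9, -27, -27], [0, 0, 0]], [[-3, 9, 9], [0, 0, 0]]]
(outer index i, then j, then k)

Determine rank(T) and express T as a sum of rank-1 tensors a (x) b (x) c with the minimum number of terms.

rank(T) = 1

Lower bound: T ≠ 0 (e.g. T[0,0,0] = 9), so rank(T) ≥ 1.
Upper bound: if T = a (x) b (x) c then every fibre of T is a multiple of the corresponding factor, so read the factors off the fibres through the nonzero entry T[0,0,0] = 9.
The mode-1 fibre T[:,0,0] = [9, -3] gives a = (3, -1) (primitive direction); the mode-2 fibre T[0,:,0] = [9, 0] gives b = (1, 0); then c[k] = T[0,0,k] / (a[0]·b[0]) = [9, -27, -27] / 3 = (3, -9, -9).
Expanding (3, -1) (x) (1, 0) (x) (3, -9, -9) reproduces all 12 entries of T, so T = (3, -1) (x) (1, 0) (x) (3, -9, -9) and rank(T) ≤ 1.
These bounds meet, so rank(T) = 1.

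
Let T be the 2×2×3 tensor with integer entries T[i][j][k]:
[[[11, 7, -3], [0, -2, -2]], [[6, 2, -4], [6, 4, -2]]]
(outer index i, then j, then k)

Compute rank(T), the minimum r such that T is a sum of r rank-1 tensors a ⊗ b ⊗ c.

Lower bound: the mode-3 unfolding of T (rows indexed by k, columns by (i,j) = (0,0), (0,1), (1,0), (1,1)) is [[11, 0, 6, 6], [7, -2, 2, 4], [-3, -2, -4, -2]].
There the 3×3 minor on rows k ∈ {0, 1, 2}, columns (i,j) ∈ {(0,0), (0,1), (1,0)} is det [[11, 0, 6], [7, -2, 2], [-3, -2, -4]] = 12 ≠ 0, so this unfolding has rank ≥ 3; CP rank is at least every unfolding rank, so rank(T) ≥ 3. (Unfolding ranks only ever bound the CP rank from below — rank(T) can be strictly larger than all of them — so the matching upper bound has to come from an explicit 3-term decomposition.)
Upper bound: T is a sum of 3 rank-1 terms, T = [1, 0] ⊗ [1, 0] ⊗ [-1, -1, 1] + [1, 1] ⊗ [2, 1] ⊗ [4, 2, -2] + [2, -1] ⊗ [1, -1] ⊗ [2, 2, 0] (written with every a and b primitive with positive leading entry and the scale carried by c; CP decompositions are not unique, and this one is verified by expanding entrywise), so rank(T) ≤ 3.
These bounds meet, so rank(T) = 3.
Check entry T[1,1,1] = 4: (0)·(0)·(-1) + (1)·(1)·(2) + (-1)·(-1)·(2) = 4.

3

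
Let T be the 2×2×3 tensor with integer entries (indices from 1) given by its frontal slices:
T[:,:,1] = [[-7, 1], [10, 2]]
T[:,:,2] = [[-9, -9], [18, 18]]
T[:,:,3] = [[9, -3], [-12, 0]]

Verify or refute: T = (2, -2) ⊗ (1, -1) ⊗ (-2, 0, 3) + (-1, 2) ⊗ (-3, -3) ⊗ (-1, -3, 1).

Reconstruct entrywise from the claimed factors. For example, T[1,2,1] = 1 and Σₗ aₗ[1]bₗ[2]cₗ[1] = (2)·(-1)·(-2) + (-1)·(-3)·(-1) = 1; checking all 12 entries, every one matches. The claim holds.

Yes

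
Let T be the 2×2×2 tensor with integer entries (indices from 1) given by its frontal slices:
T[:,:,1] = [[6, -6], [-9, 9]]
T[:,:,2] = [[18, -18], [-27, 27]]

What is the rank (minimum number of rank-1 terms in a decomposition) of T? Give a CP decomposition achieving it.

rank(T) = 1

Lower bound: T ≠ 0 (e.g. T[1,1,1] = 6), so rank(T) ≥ 1.
Upper bound: if T = a ⊗ b ⊗ c then every fibre of T is a multiple of the corresponding factor, so read the factors off the fibres through the nonzero entry T[1,1,1] = 6.
The mode-1 fibre T[:,1,1] = [6, -9] gives a = (2, -3) (primitive direction); the mode-2 fibre T[1,:,1] = [6, -6] gives b = (1, -1); then c[k] = T[1,1,k] / (a[1]·b[1]) = [6, 18] / 2 = (3, 9).
Expanding (2, -3) ⊗ (1, -1) ⊗ (3, 9) reproduces all 8 entries of T, so T = (2, -3) ⊗ (1, -1) ⊗ (3, 9) and rank(T) ≤ 1.
These bounds meet, so rank(T) = 1.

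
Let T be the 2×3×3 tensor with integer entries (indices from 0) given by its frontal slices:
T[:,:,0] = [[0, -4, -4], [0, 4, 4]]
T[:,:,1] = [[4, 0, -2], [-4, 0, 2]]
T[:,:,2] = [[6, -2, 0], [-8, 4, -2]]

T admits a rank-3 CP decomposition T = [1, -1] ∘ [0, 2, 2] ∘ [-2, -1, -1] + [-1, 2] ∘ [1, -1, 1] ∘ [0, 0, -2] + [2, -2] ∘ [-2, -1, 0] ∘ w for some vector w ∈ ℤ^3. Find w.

Subtract the known terms from T to get the rank-1 residual R = [2, -2] ∘ [-2, -1, 0] ∘ w, so R[i,j,k] = a[i]·b[j]·w[k]. Pick indices with nonzero a[0]·b[0] = (2)·(-2) = -4. Only the fibre through (0,0,·) is needed: R[0,0,:] = T[0,0,:] − Σₗ aₗ[0]bₗ[0]cₗ = [0, 4, 6] − (1)·(0)·[-2, -1, -1] − (-1)·(1)·[0, 0, -2] = [0, 4, 4]. Then w[k] = R[0,0,k] / -4 for each k, giving w = [0, 4, 4] / -4 = [0, -1, -1].

w = [0, -1, -1]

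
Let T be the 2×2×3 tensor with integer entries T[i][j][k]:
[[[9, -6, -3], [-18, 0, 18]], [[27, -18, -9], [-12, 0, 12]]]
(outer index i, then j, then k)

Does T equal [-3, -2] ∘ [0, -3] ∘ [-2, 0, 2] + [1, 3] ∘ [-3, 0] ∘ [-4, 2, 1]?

No

Reconstruct entry (0,0,0) from the claimed factors: Σₗ aₗ[0]bₗ[0]cₗ[0] = (-3)·(0)·(-2) + (1)·(-3)·(-4) = 12, but T[0,0,0] = 9. The claim is false.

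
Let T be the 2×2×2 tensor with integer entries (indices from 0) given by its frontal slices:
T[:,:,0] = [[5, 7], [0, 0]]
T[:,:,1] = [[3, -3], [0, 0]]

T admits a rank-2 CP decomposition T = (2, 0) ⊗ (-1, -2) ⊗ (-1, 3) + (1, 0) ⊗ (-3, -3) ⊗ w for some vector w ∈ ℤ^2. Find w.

w = (-1, -3)

Subtract the known terms from T to get the rank-1 residual R = (1, 0) ⊗ (-3, -3) ⊗ w, so R[i,j,k] = a[i]·b[j]·w[k]. Pick indices with nonzero a[0]·b[0] = (1)·(-3) = -3. Only the fibre through (0,0,·) is needed: R[0,0,:] = T[0,0,:] − Σₗ aₗ[0]bₗ[0]cₗ = [5, 3] − (2)·(-1)·(-1, 3) = [3, 9]. Then w[k] = R[0,0,k] / -3 for each k, giving w = [3, 9] / -3 = (-1, -3).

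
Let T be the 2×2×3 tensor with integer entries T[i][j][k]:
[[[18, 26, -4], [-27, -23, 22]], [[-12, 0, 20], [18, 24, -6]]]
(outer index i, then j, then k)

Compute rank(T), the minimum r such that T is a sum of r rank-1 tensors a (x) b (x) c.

Lower bound: in the mode-1 unfolding of T (rows indexed by i, columns by (j,k)) the 2×2 minor on rows i ∈ {0, 1}, columns (j,k) ∈ {(0,0), (0,1)} is det [[18, 26], [-12, 0]] = 312 ≠ 0, so that unfolding has rank ≥ 2 and hence rank(T) ≥ 2 (CP rank is at least every unfolding rank, though it can be larger).
Upper bound: with S_k = T[:,:,k], the two rank-1 terms a₁b₁ᵀ, a₂b₂ᵀ are the rank-1 members of the pencil x·S₀ + y·S₁.
det(x·S₀ + y·S₁) is 624·xy + 624·y² = 624·(y)(x + y), vanishing at (x:y) = (1:0) and (1:-1).
M₁ = S₀ = [[18, -27], [-12, 18]] = 3·[3, -2][2, -3]ᵀ and M₂ = S₀ − S₁ = [[-8, -4], [-12, -6]] = (-2)·[2, 3][2, 1]ᵀ, so take a₁ = [3, -2], b₁ = [2, -3], a₂ = [2, 3], b₂ = [2, 1].
Each slice is an integer combination of E₁ = a₁b₁ᵀ and E₂ = a₂b₂ᵀ: S₀ = 3·E₁, S₁ = 3·E₁ + 2·E₂, S₂ = −2·E₁ + 2·E₂; reading off coefficients, c₁ = [3, 3, -2] and c₂ = [0, 2, 2].
Hence T = [3, -2] (x) [2, -3] (x) [3, 3, -2] + [2, 3] (x) [2, 1] (x) [0, 2, 2], so rank(T) ≤ 2.
These bounds meet, so rank(T) = 2.

2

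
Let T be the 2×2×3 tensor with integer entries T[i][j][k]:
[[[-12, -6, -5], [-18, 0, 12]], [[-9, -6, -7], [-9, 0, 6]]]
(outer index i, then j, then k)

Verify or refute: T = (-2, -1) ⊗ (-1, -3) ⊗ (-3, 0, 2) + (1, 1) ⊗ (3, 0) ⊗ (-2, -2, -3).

Reconstruct entrywise from the claimed factors. For example, T[0,0,1] = -6 and Σₗ aₗ[0]bₗ[0]cₗ[1] = (-2)·(-1)·(0) + (1)·(3)·(-2) = -6; checking all 12 entries, every one matches. The claim holds.

Yes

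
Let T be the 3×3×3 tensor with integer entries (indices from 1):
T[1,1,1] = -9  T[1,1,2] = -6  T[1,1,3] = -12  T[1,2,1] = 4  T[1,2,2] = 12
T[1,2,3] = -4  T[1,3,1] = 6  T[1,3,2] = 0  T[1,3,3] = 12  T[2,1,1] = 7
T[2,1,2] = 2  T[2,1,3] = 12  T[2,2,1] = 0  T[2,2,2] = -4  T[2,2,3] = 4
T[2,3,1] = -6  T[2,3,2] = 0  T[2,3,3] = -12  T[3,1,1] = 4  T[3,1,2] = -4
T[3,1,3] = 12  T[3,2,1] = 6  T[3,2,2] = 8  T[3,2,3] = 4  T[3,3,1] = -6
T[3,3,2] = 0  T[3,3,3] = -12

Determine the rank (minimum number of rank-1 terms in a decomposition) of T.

Lower bound: the mode-1 unfolding of T (rows indexed by i, columns by (j,k) = (1,1), (1,2), (1,3), (2,1), (2,2), (2,3), (3,1), (3,2), (3,3)) is [[-9, -6, -12, 4, 12, -4, 6, 0, 12], [7, 2, 12, 0, -4, 4, -6, 0, -12], [4, -4, 12, 6, 8, 4, -6, 0, -12]].
There the 2×2 minor on rows i ∈ {1, 2}, columns (j,k) ∈ {(1,1), (1,2)} is det [[-9, -6], [7, 2]] = 24 ≠ 0, so this unfolding has rank ≥ 2; CP rank is at least every unfolding rank, so rank(T) ≥ 2. (Unfolding ranks only ever bound the CP rank from below — rank(T) can be strictly larger than all of them — so the matching upper bound has to come from an explicit 2-term decomposition.)
Upper bound — finding two terms. Write S_k = T[:,:,k] for the frontal slices: S₁ = [[-9, 4, 6], [7, 0, -6], [4, 6, -6]], S₂ = [[-6, 12, 0], [2, -4, 0], [-4, 8, 0]], S₃ = [[-12, -4, 12], [12, 4, -12], [12, 4, -12]].
If T = a₁ ⊗ b₁ ⊗ c₁ + a₂ ⊗ b₂ ⊗ c₂ then each S_k = c₁[k]·a₁b₁ᵀ + c₂[k]·a₂b₂ᵀ. S₁ and S₂ are linearly independent, so a₁b₁ᵀ and a₂b₂ᵀ must span the same plane of matrices: they are the rank-1 matrices of the form x·S₁ + y·S₂.
The 2×2 minor of x·S₁ + y·S₂ on rows {1,2}, columns {1,2} is −28·x² − 56·xy = (-28)·(x + 2·y)(x), vanishing at (x:y) = (2:-1) and (0:1).
M₁ = 2·S₁ − S₂ = [[-12, -4, 12], [12, 4, -12], [12, 4, -12]] = (-4)·[1, -1, -1][3, 1, -3]ᵀ and M₂ = S₂ = [[-6, 12, 0], [2, -4, 0], [-4, 8, 0]] = (-2)·[3, -1, 2][1, -2, 0]ᵀ, so take a₁ = [1, -1, -1], b₁ = [3, 1, -3], a₂ = [3, -1, 2], b₂ = [1, -2, 0].
Each slice is an integer combination of E₁ = a₁b₁ᵀ and E₂ = a₂b₂ᵀ: S₁ = −2·E₁ − E₂, S₂ = −2·E₂, S₃ = −4·E₁; reading off coefficients, c₁ = [-2, 0, -4] and c₂ = [-1, -2, 0].
Hence T = [1, -1, -1] ⊗ [3, 1, -3] ⊗ [-2, 0, -4] + [3, -1, 2] ⊗ [1, -2, 0] ⊗ [-1, -2, 0], so rank(T) ≤ 2.
These bounds meet, so rank(T) = 2.

2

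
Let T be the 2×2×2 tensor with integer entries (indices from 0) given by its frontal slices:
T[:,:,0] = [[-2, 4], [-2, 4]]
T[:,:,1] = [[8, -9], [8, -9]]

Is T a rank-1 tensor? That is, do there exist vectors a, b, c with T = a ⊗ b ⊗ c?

The mode-2 unfolding of T (rows indexed by j, columns by (i,k) = (0,0), (0,1), (1,0), (1,1)) is [[-2, 8, -2, 8], [4, -9, 4, -9]].
There the 2×2 minor on rows j ∈ {0, 1}, columns (i,k) ∈ {(0,0), (0,1)} is det [[-2, 8], [4, -9]] = -14 ≠ 0, so this unfolding has rank ≥ 2; CP rank is at least every unfolding rank, so rank(T) ≥ 2.
In particular rank(T) ≥ 2 > 1, so T is not rank-1.

No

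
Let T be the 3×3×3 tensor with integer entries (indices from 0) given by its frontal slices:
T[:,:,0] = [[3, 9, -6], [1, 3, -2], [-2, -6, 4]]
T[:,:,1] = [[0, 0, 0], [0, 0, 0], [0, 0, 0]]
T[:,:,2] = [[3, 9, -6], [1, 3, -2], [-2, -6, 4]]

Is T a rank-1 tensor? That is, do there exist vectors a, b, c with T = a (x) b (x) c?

Yes

If T = a (x) b (x) c then every fibre of T is a multiple of the corresponding factor, so read the factors off the fibres through the nonzero entry T[0,0,0] = 3.
The mode-1 fibre T[:,0,0] = [3, 1, -2] gives a = (3, 1, -2) (primitive direction); the mode-2 fibre T[0,:,0] = [3, 9, -6] gives b = (1, 3, -2); then c[k] = T[0,0,k] / (a[0]·b[0]) = [3, 0, 3] / 3 = (1, 0, 1).
Expanding (3, 1, -2) (x) (1, 3, -2) (x) (1, 0, 1) reproduces all 27 entries of T, so T = (3, 1, -2) (x) (1, 3, -2) (x) (1, 0, 1) and rank(T) ≤ 1.
Equivalently every frontal slice T[:,:,k] is c[k] times the rank-1 matrix (3, 1, -2) (x) (1, 3, -2). So T has rank 1 (it is nonzero).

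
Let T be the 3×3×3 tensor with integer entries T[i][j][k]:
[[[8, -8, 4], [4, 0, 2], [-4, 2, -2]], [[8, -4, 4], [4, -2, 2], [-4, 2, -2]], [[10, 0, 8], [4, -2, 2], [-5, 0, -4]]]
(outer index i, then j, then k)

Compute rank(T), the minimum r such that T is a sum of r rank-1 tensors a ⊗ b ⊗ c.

3

Lower bound: the mode-1 unfolding of T (rows indexed by i, columns by (j,k) = (0,0), (0,1), (0,2), (1,0), (1,1), (1,2), (2,0), (2,1), (2,2)) is [[8, -8, 4, 4, 0, 2, -4, 2, -2], [8, -4, 4, 4, -2, 2, -4, 2, -2], [10, 0, 8, 4, -2, 2, -5, 0, -4]].
There the 3×3 minor on rows i ∈ {0, 1, 2}, columns (j,k) ∈ {(0,0), (0,1), (0,2)} is det [[8, -8, 4], [8, -4, 4], [10, 0, 8]] = 96 ≠ 0, so this unfolding has rank ≥ 3; CP rank is at least every unfolding rank, so rank(T) ≥ 3. (Flattening ranks never certify an upper bound on CP rank; for that we must actually write T with 3 rank-1 terms.)
Upper bound: T is a sum of 3 rank-1 terms, T = [0, 0, 1] ⊗ [2, 0, -1] ⊗ [1, 2, 2] + [1, 0, 0] ⊗ [2, -1, 0] ⊗ [0, -2, 0] + [1, 1, 1] ⊗ [2, 1, -1] ⊗ [4, -2, 2] (one valid choice — decompositions are not unique — normalised so each a, b is primitive with positive first nonzero entry; check it by expanding all entries), so rank(T) ≤ 3.
These bounds meet, so rank(T) = 3.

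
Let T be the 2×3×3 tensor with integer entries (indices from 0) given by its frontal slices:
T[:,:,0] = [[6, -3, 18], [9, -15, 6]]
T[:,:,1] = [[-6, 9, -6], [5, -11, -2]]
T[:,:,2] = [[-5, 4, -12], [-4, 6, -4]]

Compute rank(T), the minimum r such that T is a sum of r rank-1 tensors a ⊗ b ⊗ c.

2

Lower bound: in the mode-2 unfolding of T (rows indexed by j, columns by (i,k)) the 2×2 minor on rows j ∈ {0, 1}, columns (i,k) ∈ {(0,0), (0,1)} is det [[6, -6], [-3, 9]] = 36 ≠ 0, so that unfolding has rank ≥ 2 and hence rank(T) ≥ 2 (CP rank is at least every unfolding rank, though it can be larger).
Upper bound: with S_k = T[:,:,k], the two rank-1 terms a₁b₁ᵀ, a₂b₂ᵀ are the rank-1 members of the pencil x·S₀ + y·S₁.
The 2×2 minor of x·S₀ + y·S₁ on rows {0,1}, columns {0,1} is −63·x² − 42·xy + 21·y² = (-21)·(3·x − y)(x + y), vanishing at (x:y) = (1:3) and (1:-1).
M₁ = S₀ + 3·S₁ = [[-12, 24, 0], [24, -48, 0]] = (-12)·[1, -2][1, -2, 0]ᵀ and M₂ = S₀ − S₁ = [[12, -12, 24], [4, -4, 8]] = 4·[3, 1][1, -1, 2]ᵀ, so take a₁ = [1, -2], b₁ = [1, -2, 0], a₂ = [3, 1], b₂ = [1, -1, 2].
Each slice is an integer combination of E₁ = a₁b₁ᵀ and E₂ = a₂b₂ᵀ: S₀ = −3·E₁ + 3·E₂, S₁ = −3·E₁ − E₂, S₂ = E₁ − 2·E₂; reading off coefficients, c₁ = [-3, -3, 1] and c₂ = [3, -1, -2].
Hence T = [1, -2] ⊗ [1, -2, 0] ⊗ [-3, -3, 1] + [3, 1] ⊗ [1, -1, 2] ⊗ [3, -1, -2], so rank(T) ≤ 2.
These bounds meet, so rank(T) = 2.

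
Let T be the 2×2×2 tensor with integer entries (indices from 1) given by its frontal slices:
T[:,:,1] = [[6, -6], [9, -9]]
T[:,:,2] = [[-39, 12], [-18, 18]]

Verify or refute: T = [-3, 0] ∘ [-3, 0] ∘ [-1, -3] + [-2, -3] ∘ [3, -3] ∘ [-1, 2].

No

Reconstruct entry (1,1,1) from the claimed factors: Σₗ aₗ[1]bₗ[1]cₗ[1] = (-3)·(-3)·(-1) + (-2)·(3)·(-1) = -3, but T[1,1,1] = 6. The claim is false.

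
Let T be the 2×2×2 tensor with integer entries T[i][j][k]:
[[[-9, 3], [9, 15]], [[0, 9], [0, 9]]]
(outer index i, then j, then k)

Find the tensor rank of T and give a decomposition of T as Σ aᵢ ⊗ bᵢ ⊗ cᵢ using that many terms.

rank(T) = 2

Lower bound: the mode-3 unfolding of T (rows indexed by k, columns by (i,j) = (0,0), (0,1), (1,0), (1,1)) is [[-9, 9, 0, 0], [3, 15, 9, 9]].
There the 2×2 minor on rows k ∈ {0, 1}, columns (i,j) ∈ {(0,0), (0,1)} is det [[-9, 9], [3, 15]] = -162 ≠ 0, so this unfolding has rank ≥ 2; CP rank is at least every unfolding rank, so rank(T) ≥ 2. (This is only a lower bound: in general the CP rank may exceed every unfolding rank, so we still need to exhibit 2 rank-1 terms summing to T.)
Upper bound — finding two terms. Write S_k = T[:,:,k] for the frontal slices: S₀ = [[-9, 9], [0, 0]], S₁ = [[3, 15], [9, 9]].
If T = a₁ ⊗ b₁ ⊗ c₁ + a₂ ⊗ b₂ ⊗ c₂ then each S_k = c₁[k]·a₁b₁ᵀ + c₂[k]·a₂b₂ᵀ. S₀ and S₁ are linearly independent, so a₁b₁ᵀ and a₂b₂ᵀ must span the same plane of matrices: they are the rank-1 matrices of the form x·S₀ + y·S₁.
det(x·S₀ + y·S₁) is −162·xy − 108·y² = (-54)·(3·x + 2·y)(y), vanishing at (x:y) = (2:-3) and (1:0).
M₁ = 2·S₀ − 3·S₁ = [[-27, -27], [-27, -27]] = (-27)·[1, 1][1, 1]ᵀ and M₂ = S₀ = [[-9, 9], [0, 0]] = (-9)·[1, 0][1, -1]ᵀ, so take a₁ = [1, 1], b₁ = [1, 1], a₂ = [1, 0], b₂ = [1, -1].
Each slice is an integer combination of E₁ = a₁b₁ᵀ and E₂ = a₂b₂ᵀ: S₀ = −9·E₂, S₁ = 9·E₁ − 6·E₂; reading off coefficients, c₁ = [0, 9] and c₂ = [-9, -6].
Hence T = [1, 1] ⊗ [1, 1] ⊗ [0, 9] + [1, 0] ⊗ [1, -1] ⊗ [-9, -6], so rank(T) ≤ 2.
These bounds meet, so rank(T) = 2.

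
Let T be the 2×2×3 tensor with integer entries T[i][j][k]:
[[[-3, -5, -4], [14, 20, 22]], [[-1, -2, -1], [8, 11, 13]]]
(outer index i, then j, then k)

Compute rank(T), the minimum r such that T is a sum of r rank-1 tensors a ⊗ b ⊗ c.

Lower bound: the mode-2 unfolding of T (rows indexed by j, columns by (i,k) = (0,0), (0,1), (0,2), (1,0), (1,1), (1,2)) is [[-3, -5, -4, -1, -2, -1], [14, 20, 22, 8, 11, 13]].
There the 2×2 minor on rows j ∈ {0, 1}, columns (i,k) ∈ {(0,0), (0,1)} is det [[-3, -5], [14, 20]] = 10 ≠ 0, so this unfolding has rank ≥ 2; CP rank is at least every unfolding rank, so rank(T) ≥ 2. (Unfolding ranks only ever bound the CP rank from below — rank(T) can be strictly larger than all of them — so the matching upper bound has to come from an explicit 2-term decomposition.)
Upper bound — finding two terms. Write S_k = T[:,:,k] for the frontal slices: S₀ = [[-3, 14], [-1, 8]], S₁ = [[-5, 20], [-2, 11]], S₂ = [[-4, 22], [-1, 13]].
If T = a₁ ⊗ b₁ ⊗ c₁ + a₂ ⊗ b₂ ⊗ c₂ then each S_k = c₁[k]·a₁b₁ᵀ + c₂[k]·a₂b₂ᵀ. S₀ and S₁ are linearly independent, so a₁b₁ᵀ and a₂b₂ᵀ must span the same plane of matrices: they are the rank-1 matrices of the form x·S₀ + y·S₁.
det(x·S₀ + y·S₁) is −10·x² − 25·xy − 15·y² = (-5)·(2·x + 3·y)(x + y), vanishing at (x:y) = (3:-2) and (1:-1).
M₁ = 3·S₀ − 2·S₁ = [[1, 2], [1, 2]] = [1, 1][1, 2]ᵀ and M₂ = S₀ − S₁ = [[2, -6], [1, -3]] = [2, 1][1, -3]ᵀ, so take a₁ = [1, 1], b₁ = [1, 2], a₂ = [2, 1], b₂ = [1, -3].
Each slice is an integer combination of E₁ = a₁b₁ᵀ and E₂ = a₂b₂ᵀ: S₀ = E₁ − 2·E₂, S₁ = E₁ − 3·E₂, S₂ = 2·E₁ − 3·E₂; reading off coefficients, c₁ = [1, 1, 2] and c₂ = [-2, -3, -3].
Hence T = [1, 1] ⊗ [1, 2] ⊗ [1, 1, 2] + [2, 1] ⊗ [1, -3] ⊗ [-2, -3, -3], so rank(T) ≤ 2.
These bounds meet, so rank(T) = 2.
Check entry T[0,0,0] = -3: (1)·(1)·(1) + (2)·(1)·(-2) = -3.

2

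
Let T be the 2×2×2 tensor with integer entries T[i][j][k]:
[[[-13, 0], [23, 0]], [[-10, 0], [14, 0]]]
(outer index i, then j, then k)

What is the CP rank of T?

2

Lower bound: the mode-2 unfolding of T (rows indexed by j, columns by (i,k) = (0,0), (0,1), (1,0), (1,1)) is [[-13, 0, -10, 0], [23, 0, 14, 0]].
There the 2×2 minor on rows j ∈ {0, 1}, columns (i,k) ∈ {(0,0), (1,0)} is det [[-13, -10], [23, 14]] = 48 ≠ 0, so this unfolding has rank ≥ 2; CP rank is at least every unfolding rank, so rank(T) ≥ 2. (This is only a lower bound: in general the CP rank may exceed every unfolding rank, so we still need to exhibit 2 rank-1 terms summing to T.)
Upper bound — finding two terms. Every mode-3 slice of T is a multiple of one matrix: T[:,:,k] = c[k]·M with c = [1, 0] and M = [[-13, 23], [-10, 14]] (rows indexed by i, columns by j). So it suffices to write M as a sum of two rank-1 matrices.
Splitting M by its rows (i = 0, 1), M = [1, 0][-13, 23]ᵀ + [0, 1][-10, 14]ᵀ.
Hence T = [1, 0] ⊗ [-13, 23] ⊗ [1, 0] + [0, 1] ⊗ [-10, 14] ⊗ [1, 0], so rank(T) ≤ 2.
These bounds meet, so rank(T) = 2.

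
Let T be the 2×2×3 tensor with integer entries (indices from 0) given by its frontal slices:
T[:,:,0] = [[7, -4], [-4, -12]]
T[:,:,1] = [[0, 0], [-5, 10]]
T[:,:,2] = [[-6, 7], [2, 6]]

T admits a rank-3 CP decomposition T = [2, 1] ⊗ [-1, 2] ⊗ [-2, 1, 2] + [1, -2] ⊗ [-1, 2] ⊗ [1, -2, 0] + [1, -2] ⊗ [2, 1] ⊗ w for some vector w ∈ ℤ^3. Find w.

w = [2, 0, -1]

Subtract the known terms from T to get the rank-1 residual R = [1, -2] ⊗ [2, 1] ⊗ w, so R[i,j,k] = a[i]·b[j]·w[k]. Pick indices with nonzero a[0]·b[0] = (1)·(2) = 2. Only the fibre through (0,0,·) is needed: R[0,0,:] = T[0,0,:] − Σₗ aₗ[0]bₗ[0]cₗ = [7, 0, -6] − (2)·(-1)·[-2, 1, 2] − (1)·(-1)·[1, -2, 0] = [4, 0, -2]. Then w[k] = R[0,0,k] / 2 for each k, giving w = [4, 0, -2] / 2 = [2, 0, -1].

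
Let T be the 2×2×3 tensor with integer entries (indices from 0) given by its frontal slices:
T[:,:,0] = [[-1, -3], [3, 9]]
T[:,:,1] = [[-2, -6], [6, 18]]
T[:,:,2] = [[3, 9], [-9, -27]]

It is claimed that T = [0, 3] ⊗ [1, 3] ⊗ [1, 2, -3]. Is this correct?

Reconstruct entry (0,0,0) from the claimed factors: Σₗ aₗ[0]bₗ[0]cₗ[0] = (0)·(1)·(1) = 0, but T[0,0,0] = -1. The claim is false.

No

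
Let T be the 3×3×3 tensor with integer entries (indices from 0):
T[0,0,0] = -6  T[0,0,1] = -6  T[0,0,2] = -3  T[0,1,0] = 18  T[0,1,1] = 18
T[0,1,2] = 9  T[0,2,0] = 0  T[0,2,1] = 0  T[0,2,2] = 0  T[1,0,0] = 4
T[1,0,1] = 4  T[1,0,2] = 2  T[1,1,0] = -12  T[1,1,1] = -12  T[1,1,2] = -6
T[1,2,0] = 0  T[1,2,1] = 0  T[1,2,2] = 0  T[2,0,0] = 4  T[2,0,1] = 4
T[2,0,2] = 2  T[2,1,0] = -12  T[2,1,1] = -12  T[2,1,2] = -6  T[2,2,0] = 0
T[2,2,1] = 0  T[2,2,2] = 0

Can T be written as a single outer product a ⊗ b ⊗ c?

If T = a ⊗ b ⊗ c then every fibre of T is a multiple of the corresponding factor, so read the factors off the fibres through the nonzero entry T[0,0,0] = -6.
The mode-1 fibre T[:,0,0] = [-6, 4, 4] gives a = [3, -2, -2] (primitive direction); the mode-2 fibre T[0,:,0] = [-6, 18, 0] gives b = [1, -3, 0]; then c[k] = T[0,0,k] / (a[0]·b[0]) = [-6, -6, -3] / 3 = [-2, -2, -1].
Expanding [3, -2, -2] ⊗ [1, -3, 0] ⊗ [-2, -2, -1] reproduces all 27 entries of T, so T = [3, -2, -2] ⊗ [1, -3, 0] ⊗ [-2, -2, -1] and rank(T) ≤ 1.
Equivalently every frontal slice T[:,:,k] is c[k] times the rank-1 matrix [3, -2, -2] ⊗ [1, -3, 0]. So T has rank 1 (it is nonzero).

Yes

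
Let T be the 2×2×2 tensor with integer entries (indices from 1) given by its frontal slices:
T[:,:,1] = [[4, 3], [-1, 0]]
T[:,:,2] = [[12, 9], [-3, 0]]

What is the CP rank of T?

Lower bound: the mode-1 unfolding of T (rows indexed by i, columns by (j,k) = (1,1), (1,2), (2,1), (2,2)) is [[4, 12, 3, 9], [-1, -3, 0, 0]].
There the 2×2 minor on rows i ∈ {1, 2}, columns (j,k) ∈ {(1,1), (2,1)} is det [[4, 3], [-1, 0]] = 3 ≠ 0, so this unfolding has rank ≥ 2; CP rank is at least every unfolding rank, so rank(T) ≥ 2. (Unfolding ranks only ever bound the CP rank from below — rank(T) can be strictly larger than all of them — so the matching upper bound has to come from an explicit 2-term decomposition.)
Upper bound — finding two terms. Every mode-3 slice of T is a multiple of one matrix: T[:,:,k] = c[k]·M with c = [1, 3] and M = [[4, 3], [-1, 0]] (rows indexed by i, columns by j). So it suffices to write M as a sum of two rank-1 matrices.
Splitting M by its rows (i = 1, 2), M = [1, 0][4, 3]ᵀ + [0, 1][-1, 0]ᵀ.
Hence T = [1, 0] ⊗ [4, 3] ⊗ [1, 3] + [0, 1] ⊗ [-1, 0] ⊗ [1, 3], so rank(T) ≤ 2.
These bounds meet, so rank(T) = 2.

2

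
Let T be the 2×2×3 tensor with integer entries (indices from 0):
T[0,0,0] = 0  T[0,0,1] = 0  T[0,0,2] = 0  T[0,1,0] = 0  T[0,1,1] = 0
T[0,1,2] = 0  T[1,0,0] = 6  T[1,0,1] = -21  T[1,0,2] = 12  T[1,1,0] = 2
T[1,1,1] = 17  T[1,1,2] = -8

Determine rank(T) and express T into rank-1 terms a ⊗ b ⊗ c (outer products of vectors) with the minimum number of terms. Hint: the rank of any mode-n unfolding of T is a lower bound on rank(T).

Lower bound: the mode-3 unfolding of T (rows indexed by k, columns by (i,j) = (0,0), (0,1), (1,0), (1,1)) is [[0, 0, 6, 2], [0, 0, -21, 17], [0, 0, 12, -8]].
There the 2×2 minor on rows k ∈ {0, 1}, columns (i,j) ∈ {(1,0), (1,1)} is det [[6, 2], [-21, 17]] = 144 ≠ 0, so this unfolding has rank ≥ 2; CP rank is at least every unfolding rank, so rank(T) ≥ 2. (Flattening ranks never certify an upper bound on CP rank; for that we must actually write T with 2 rank-1 terms.)
Upper bound — finding two terms. Every mode-1 slice of T is a multiple of one matrix: T[i,:,:] = a[i]·M with a = [0, 1] and M = [[6, -21, 12], [2, 17, -8]] (rows indexed by j, columns by k). So it suffices to write M as a sum of two rank-1 matrices.
Splitting M by its rows (j = 0, 1), M = [1, 0][6, -21, 12]ᵀ + [0, 1][2, 17, -8]ᵀ.
Hence T = [0, 1] ⊗ [1, 0] ⊗ [6, -21, 12] + [0, 1] ⊗ [0, 1] ⊗ [2, 17, -8], so rank(T) ≤ 2.
These bounds meet, so rank(T) = 2.

rank(T) = 2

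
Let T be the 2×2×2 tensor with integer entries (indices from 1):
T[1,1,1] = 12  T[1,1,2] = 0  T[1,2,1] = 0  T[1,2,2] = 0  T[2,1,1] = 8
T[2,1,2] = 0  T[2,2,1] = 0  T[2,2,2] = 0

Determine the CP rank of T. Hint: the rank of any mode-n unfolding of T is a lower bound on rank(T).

Lower bound: T ≠ 0 (e.g. T[1,1,1] = 12), so rank(T) ≥ 1.
Upper bound: if T = a ⊗ b ⊗ c then every fibre of T is a multiple of the corresponding factor, so read the factors off the fibres through the nonzero entry T[1,1,1] = 12.
The mode-1 fibre T[:,1,1] = [12, 8] gives a = (3, 2) (primitive direction); the mode-2 fibre T[1,:,1] = [12, 0] gives b = (1, 0); then c[k] = T[1,1,k] / (a[1]·b[1]) = [12, 0] / 3 = (4, 0).
Expanding (3, 2) ⊗ (1, 0) ⊗ (4, 0) reproduces all 8 entries of T, so T = (3, 2) ⊗ (1, 0) ⊗ (4, 0) and rank(T) ≤ 1.
These bounds meet, so rank(T) = 1.

1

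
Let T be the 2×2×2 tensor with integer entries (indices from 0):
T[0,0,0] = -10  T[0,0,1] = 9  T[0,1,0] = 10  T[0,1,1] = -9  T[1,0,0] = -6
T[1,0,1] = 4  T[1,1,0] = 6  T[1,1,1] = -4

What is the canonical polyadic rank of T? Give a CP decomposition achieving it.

rank(T) = 2

Lower bound: the mode-1 unfolding of T (rows indexed by i, columns by (j,k) = (0,0), (0,1), (1,0), (1,1)) is [[-10, 9, 10, -9], [-6, 4, 6, -4]].
There the 2×2 minor on rows i ∈ {0, 1}, columns (j,k) ∈ {(0,0), (0,1)} is det [[-10, 9], [-6, 4]] = 14 ≠ 0, so this unfolding has rank ≥ 2; CP rank is at least every unfolding rank, so rank(T) ≥ 2. (Flattening ranks never certify an upper bound on CP rank; for that we must actually write T with 2 rank-1 terms.)
Upper bound — finding two terms. Every mode-2 slice of T is a multiple of one matrix: T[:,j,:] = b[j]·M with b = [1, -1] and M = [[-10, 9], [-6, 4]] (rows indexed by i, columns by k). So it suffices to write M as a sum of two rank-1 matrices.
Splitting M by its rows (i = 0, 1), M = [1, 0][-10, 9]ᵀ + [0, 1][-6, 4]ᵀ.
Hence T = [1, 0] ⊗ [1, -1] ⊗ [-10, 9] + [0, 1] ⊗ [1, -1] ⊗ [-6, 4], so rank(T) ≤ 2.
These bounds meet, so rank(T) = 2.
Check entry T[0,0,0] = -10: (1)·(1)·(-10) + (0)·(1)·(-6) = -10.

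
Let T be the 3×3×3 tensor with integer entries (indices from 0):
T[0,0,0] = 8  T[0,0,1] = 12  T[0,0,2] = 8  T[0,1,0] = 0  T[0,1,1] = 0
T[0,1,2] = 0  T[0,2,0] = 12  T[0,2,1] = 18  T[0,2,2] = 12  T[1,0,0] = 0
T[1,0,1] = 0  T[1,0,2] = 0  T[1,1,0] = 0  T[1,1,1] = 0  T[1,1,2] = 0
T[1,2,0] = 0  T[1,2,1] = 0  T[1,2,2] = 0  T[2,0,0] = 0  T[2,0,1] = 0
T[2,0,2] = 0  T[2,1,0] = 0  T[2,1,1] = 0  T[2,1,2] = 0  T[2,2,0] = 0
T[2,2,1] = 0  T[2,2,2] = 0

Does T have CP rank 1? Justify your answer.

Yes

If T = a ⊗ b ⊗ c then every fibre of T is a multiple of the corresponding factor, so read the factors off the fibres through the nonzero entry T[0,0,0] = 8.
The mode-1 fibre T[:,0,0] = [8, 0, 0] gives a = [1, 0, 0] (primitive direction); the mode-2 fibre T[0,:,0] = [8, 0, 12] gives b = [2, 0, 3]; then c[k] = T[0,0,k] / (a[0]·b[0]) = [8, 12, 8] / 2 = [4, 6, 4].
Expanding [1, 0, 0] ⊗ [2, 0, 3] ⊗ [4, 6, 4] reproduces all 27 entries of T, so T = [1, 0, 0] ⊗ [2, 0, 3] ⊗ [4, 6, 4] and rank(T) ≤ 1.
Equivalently every frontal slice T[:,:,k] is c[k] times the rank-1 matrix [1, 0, 0] ⊗ [2, 0, 3]. So T has rank 1 (it is nonzero).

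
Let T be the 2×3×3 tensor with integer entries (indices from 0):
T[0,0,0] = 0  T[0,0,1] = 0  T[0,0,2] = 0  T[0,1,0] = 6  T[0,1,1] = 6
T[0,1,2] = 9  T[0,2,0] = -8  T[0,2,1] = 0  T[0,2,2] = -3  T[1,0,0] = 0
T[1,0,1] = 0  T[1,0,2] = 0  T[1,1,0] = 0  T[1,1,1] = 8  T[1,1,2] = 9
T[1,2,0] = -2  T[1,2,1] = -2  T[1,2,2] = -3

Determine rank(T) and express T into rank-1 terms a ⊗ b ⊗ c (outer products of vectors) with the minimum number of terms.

rank(T) = 2

Lower bound: the mode-2 unfolding of T (rows indexed by j, columns by (i,k) = (0,0), (0,1), (0,2), (1,0), (1,1), (1,2)) is [[0, 0, 0, 0, 0, 0], [6, 6, 9, 0, 8, 9], [-8, 0, -3, -2, -2, -3]].
There the 2×2 minor on rows j ∈ {1, 2}, columns (i,k) ∈ {(0,0), (0,1)} is det [[6, 6], [-8, 0]] = 48 ≠ 0, so this unfolding has rank ≥ 2; CP rank is at least every unfolding rank, so rank(T) ≥ 2. (This is only a lower bound: in general the CP rank may exceed every unfolding rank, so we still need to exhibit 2 rank-1 terms summing to T.)
Upper bound — finding two terms. Write S_k = T[:,:,k] for the frontal slices: S₀ = [[0, 6, -8], [0, 0, -2]], S₁ = [[0, 6, 0], [0, 8, -2]], S₂ = [[0, 9, -3], [0, 9, -3]].
If T = a₁ ⊗ b₁ ⊗ c₁ + a₂ ⊗ b₂ ⊗ c₂ then each S_k = c₁[k]·a₁b₁ᵀ + c₂[k]·a₂b₂ᵀ. S₀ and S₁ are linearly independent, so a₁b₁ᵀ and a₂b₂ᵀ must span the same plane of matrices: they are the rank-1 matrices of the form x·S₀ + y·S₁.
The 2×2 minor of x·S₀ + y·S₁ on rows {0,1}, columns {1,2} is −12·x² + 40·xy − 12·y² = (-4)·(x − 3·y)(3·x − y), vanishing at (x:y) = (3:1) and (1:3).
M₁ = 3·S₀ + S₁ = [[0, 24, -24], [0, 8, -8]] = 8·[3, 1][0, 1, -1]ᵀ and M₂ = S₀ + 3·S₁ = [[0, 24, -8], [0, 24, -8]] = 8·[1, 1][0, 3, -1]ᵀ, so take a₁ = [3, 1], b₁ = [0, 1, -1], a₂ = [1, 1], b₂ = [0, 3, -1].
Each slice is an integer combination of E₁ = a₁b₁ᵀ and E₂ = a₂b₂ᵀ: S₀ = 3·E₁ − E₂, S₁ = −E₁ + 3·E₂, S₂ = 3·E₂; reading off coefficients, c₁ = [3, -1, 0] and c₂ = [-1, 3, 3].
Hence T = [3, 1] ⊗ [0, 1, -1] ⊗ [3, -1, 0] + [1, 1] ⊗ [0, 3, -1] ⊗ [-1, 3, 3], so rank(T) ≤ 2.
These bounds meet, so rank(T) = 2.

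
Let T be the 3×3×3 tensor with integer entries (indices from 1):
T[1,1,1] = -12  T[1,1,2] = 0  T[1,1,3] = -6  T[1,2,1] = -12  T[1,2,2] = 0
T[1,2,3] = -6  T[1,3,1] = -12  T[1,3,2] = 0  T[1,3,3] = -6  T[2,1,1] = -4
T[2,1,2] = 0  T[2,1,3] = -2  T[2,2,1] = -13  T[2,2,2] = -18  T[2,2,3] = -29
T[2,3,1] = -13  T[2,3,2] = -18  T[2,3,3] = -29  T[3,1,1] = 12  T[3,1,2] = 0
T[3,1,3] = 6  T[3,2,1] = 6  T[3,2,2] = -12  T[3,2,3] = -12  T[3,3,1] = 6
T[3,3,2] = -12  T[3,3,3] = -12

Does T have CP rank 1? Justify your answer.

The mode-1 unfolding of T (rows indexed by i, columns by (j,k) = (1,1), (1,2), (1,3), (2,1), (2,2), (2,3), (3,1), (3,2), (3,3)) is [[-12, 0, -6, -12, 0, -6, -12, 0, -6], [-4, 0, -2, -13, -18, -29, -13, -18, -29], [12, 0, 6, 6, -12, -12, 6, -12, -12]].
There the 2×2 minor on rows i ∈ {1, 2}, columns (j,k) ∈ {(1,1), (2,1)} is det [[-12, -12], [-4, -13]] = 108 ≠ 0, so this unfolding has rank ≥ 2; CP rank is at least every unfolding rank, so rank(T) ≥ 2.
In particular rank(T) ≥ 2 > 1, so T is not rank-1.

No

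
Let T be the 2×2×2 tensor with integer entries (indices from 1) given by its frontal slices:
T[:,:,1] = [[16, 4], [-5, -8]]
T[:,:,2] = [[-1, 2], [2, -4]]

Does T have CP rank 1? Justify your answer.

The mode-1 unfolding of T (rows indexed by i, columns by (j,k) = (1,1), (1,2), (2,1), (2,2)) is [[16, -1, 4, 2], [-5, 2, -8, -4]].
There the 2×2 minor on rows i ∈ {1, 2}, columns (j,k) ∈ {(1,1), (1,2)} is det [[16, -1], [-5, 2]] = 27 ≠ 0, so this unfolding has rank ≥ 2; CP rank is at least every unfolding rank, so rank(T) ≥ 2.
In particular rank(T) ≥ 2 > 1, so T is not rank-1.

No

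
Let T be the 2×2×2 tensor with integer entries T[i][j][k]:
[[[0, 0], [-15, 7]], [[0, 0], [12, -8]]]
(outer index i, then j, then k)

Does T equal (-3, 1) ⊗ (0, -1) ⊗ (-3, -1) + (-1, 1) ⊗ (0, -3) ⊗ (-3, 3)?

No

Reconstruct entry (0,1,0) from the claimed factors: Σₗ aₗ[0]bₗ[1]cₗ[0] = (-3)·(-1)·(-3) + (-1)·(-3)·(-3) = -18, but T[0,1,0] = -15. The claim is false.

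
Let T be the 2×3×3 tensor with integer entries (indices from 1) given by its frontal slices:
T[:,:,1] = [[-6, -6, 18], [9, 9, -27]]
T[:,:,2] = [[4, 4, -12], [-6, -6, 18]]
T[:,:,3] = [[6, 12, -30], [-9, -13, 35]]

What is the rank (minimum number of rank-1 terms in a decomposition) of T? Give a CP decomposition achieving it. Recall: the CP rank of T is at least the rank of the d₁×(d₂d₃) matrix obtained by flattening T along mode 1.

Lower bound: the mode-2 unfolding of T (rows indexed by j, columns by (i,k) = (1,1), (1,2), (1,3), (2,1), (2,2), (2,3)) is [[-6, 4, 6, 9, -6, -9], [-6, 4, 12, 9, -6, -13], [18, -12, -30, -27, 18, 35]].
There the 2×2 minor on rows j ∈ {1, 2}, columns (i,k) ∈ {(1,1), (1,3)} is det [[-6, 6], [-6, 12]] = -36 ≠ 0, so this unfolding has rank ≥ 2; CP rank is at least every unfolding rank, so rank(T) ≥ 2. (Unfolding ranks only ever bound the CP rank from below — rank(T) can be strictly larger than all of them — so the matching upper bound has to come from an explicit 2-term decomposition.)
Upper bound — finding two terms. Write S_k = T[:,:,k] for the frontal slices: S₁ = [[-6, -6, 18], [9, 9, -27]], S₂ = [[4, 4, -12], [-6, -6, 18]], S₃ = [[6, 12, -30], [-9, -13, 35]].
If T = a₁ (x) b₁ (x) c₁ + a₂ (x) b₂ (x) c₂ then each S_k = c₁[k]·a₁b₁ᵀ + c₂[k]·a₂b₂ᵀ. S₁ and S₃ are linearly independent, so a₁b₁ᵀ and a₂b₂ᵀ must span the same plane of matrices: they are the rank-1 matrices of the form x·S₁ + y·S₃.
The 2×2 minor of x·S₁ + y·S₃ on rows {1,2}, columns {1,2} is −30·xy + 30·y² = (-30)·(x − y)(y), vanishing at (x:y) = (1:1) and (1:0).
M₁ = S₁ + S₃ = [[0, 6, -12], [0, -4, 8]] = 2·[3, -2][0, 1, -2]ᵀ and M₂ = S₁ = [[-6, -6, 18], [9, 9, -27]] = (-3)·[2, -3][1, 1, -3]ᵀ, so take a₁ = [3, -2], b₁ = [0, 1, -2], a₂ = [2, -3], b₂ = [1, 1, -3].
Each slice is an integer combination of E₁ = a₁b₁ᵀ and E₂ = a₂b₂ᵀ: S₁ = −3·E₂, S₂ = 2·E₂, S₃ = 2·E₁ + 3·E₂; reading off coefficients, c₁ = [0, 0, 2] and c₂ = [-3, 2, 3].
Hence T = [3, -2] (x) [0, 1, -2] (x) [0, 0, 2] + [2, -3] (x) [1, 1, -3] (x) [-3, 2, 3], so rank(T) ≤ 2.
These bounds meet, so rank(T) = 2.

rank(T) = 2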